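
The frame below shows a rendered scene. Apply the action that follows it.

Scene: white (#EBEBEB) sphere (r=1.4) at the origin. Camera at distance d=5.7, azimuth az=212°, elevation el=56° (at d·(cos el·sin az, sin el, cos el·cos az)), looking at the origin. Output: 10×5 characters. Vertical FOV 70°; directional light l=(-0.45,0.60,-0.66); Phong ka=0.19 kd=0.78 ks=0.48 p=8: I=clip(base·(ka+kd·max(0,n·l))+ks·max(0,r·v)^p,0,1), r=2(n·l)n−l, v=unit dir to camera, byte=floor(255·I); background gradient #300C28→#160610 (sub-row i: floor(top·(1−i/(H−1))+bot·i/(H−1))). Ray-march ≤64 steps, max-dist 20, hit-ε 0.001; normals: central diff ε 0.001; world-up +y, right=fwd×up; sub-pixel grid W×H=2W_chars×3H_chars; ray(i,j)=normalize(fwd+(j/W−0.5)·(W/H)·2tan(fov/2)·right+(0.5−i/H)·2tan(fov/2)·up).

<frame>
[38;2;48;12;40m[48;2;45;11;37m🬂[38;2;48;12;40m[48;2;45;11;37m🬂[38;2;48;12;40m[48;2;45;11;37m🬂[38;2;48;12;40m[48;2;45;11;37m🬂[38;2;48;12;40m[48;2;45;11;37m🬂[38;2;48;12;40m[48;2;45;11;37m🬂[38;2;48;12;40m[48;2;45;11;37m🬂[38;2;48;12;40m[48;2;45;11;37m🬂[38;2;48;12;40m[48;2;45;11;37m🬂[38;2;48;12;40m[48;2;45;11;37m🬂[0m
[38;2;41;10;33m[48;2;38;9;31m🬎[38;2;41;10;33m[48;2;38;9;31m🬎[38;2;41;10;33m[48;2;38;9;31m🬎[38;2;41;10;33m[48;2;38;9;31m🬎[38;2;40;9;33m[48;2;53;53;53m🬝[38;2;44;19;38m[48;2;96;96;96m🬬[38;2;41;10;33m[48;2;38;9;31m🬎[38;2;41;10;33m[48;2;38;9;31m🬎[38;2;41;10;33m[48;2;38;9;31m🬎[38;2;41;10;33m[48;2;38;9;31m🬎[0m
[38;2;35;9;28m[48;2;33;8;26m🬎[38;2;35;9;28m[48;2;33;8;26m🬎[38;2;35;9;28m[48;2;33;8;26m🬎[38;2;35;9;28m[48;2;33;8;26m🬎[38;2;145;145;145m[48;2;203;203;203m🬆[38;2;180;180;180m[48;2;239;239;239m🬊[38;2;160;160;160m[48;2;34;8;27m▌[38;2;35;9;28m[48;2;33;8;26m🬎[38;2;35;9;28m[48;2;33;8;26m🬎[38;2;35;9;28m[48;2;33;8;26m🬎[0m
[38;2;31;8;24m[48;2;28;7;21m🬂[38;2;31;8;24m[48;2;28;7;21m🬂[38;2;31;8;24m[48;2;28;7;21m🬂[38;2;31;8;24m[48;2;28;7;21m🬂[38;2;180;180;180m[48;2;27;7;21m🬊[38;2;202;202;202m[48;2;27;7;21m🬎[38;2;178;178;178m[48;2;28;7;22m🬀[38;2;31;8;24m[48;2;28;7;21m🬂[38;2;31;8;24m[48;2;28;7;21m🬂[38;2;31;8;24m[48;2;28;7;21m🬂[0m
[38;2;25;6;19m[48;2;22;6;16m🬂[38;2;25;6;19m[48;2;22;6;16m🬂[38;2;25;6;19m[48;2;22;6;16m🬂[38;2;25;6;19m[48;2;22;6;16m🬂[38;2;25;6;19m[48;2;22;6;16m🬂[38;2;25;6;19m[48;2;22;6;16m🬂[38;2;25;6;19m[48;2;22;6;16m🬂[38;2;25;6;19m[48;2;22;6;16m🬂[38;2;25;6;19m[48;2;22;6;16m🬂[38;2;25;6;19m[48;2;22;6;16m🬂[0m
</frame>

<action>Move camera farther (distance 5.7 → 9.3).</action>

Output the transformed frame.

<frame>
[38;2;48;12;40m[48;2;45;11;37m🬂[38;2;48;12;40m[48;2;45;11;37m🬂[38;2;48;12;40m[48;2;45;11;37m🬂[38;2;48;12;40m[48;2;45;11;37m🬂[38;2;48;12;40m[48;2;45;11;37m🬂[38;2;48;12;40m[48;2;45;11;37m🬂[38;2;48;12;40m[48;2;45;11;37m🬂[38;2;48;12;40m[48;2;45;11;37m🬂[38;2;48;12;40m[48;2;45;11;37m🬂[38;2;48;12;40m[48;2;45;11;37m🬂[0m
[38;2;41;10;33m[48;2;38;9;31m🬎[38;2;41;10;33m[48;2;38;9;31m🬎[38;2;41;10;33m[48;2;38;9;31m🬎[38;2;41;10;33m[48;2;38;9;31m🬎[38;2;41;10;33m[48;2;38;9;31m🬎[38;2;41;10;33m[48;2;38;9;31m🬎[38;2;41;10;33m[48;2;38;9;31m🬎[38;2;41;10;33m[48;2;38;9;31m🬎[38;2;41;10;33m[48;2;38;9;31m🬎[38;2;41;10;33m[48;2;38;9;31m🬎[0m
[38;2;35;9;28m[48;2;33;8;26m🬎[38;2;35;9;28m[48;2;33;8;26m🬎[38;2;35;9;28m[48;2;33;8;26m🬎[38;2;35;9;28m[48;2;33;8;26m🬎[38;2;35;8;28m[48;2;178;178;178m🬕[38;2;59;45;55m[48;2;205;205;205m🬂[38;2;35;9;28m[48;2;33;8;26m🬎[38;2;35;9;28m[48;2;33;8;26m🬎[38;2;35;9;28m[48;2;33;8;26m🬎[38;2;35;9;28m[48;2;33;8;26m🬎[0m
[38;2;31;8;24m[48;2;28;7;21m🬂[38;2;31;8;24m[48;2;28;7;21m🬂[38;2;31;8;24m[48;2;28;7;21m🬂[38;2;31;8;24m[48;2;28;7;21m🬂[38;2;31;8;24m[48;2;28;7;21m🬂[38;2;184;184;184m[48;2;28;7;22m🬀[38;2;31;8;24m[48;2;28;7;21m🬂[38;2;31;8;24m[48;2;28;7;21m🬂[38;2;31;8;24m[48;2;28;7;21m🬂[38;2;31;8;24m[48;2;28;7;21m🬂[0m
[38;2;25;6;19m[48;2;22;6;16m🬂[38;2;25;6;19m[48;2;22;6;16m🬂[38;2;25;6;19m[48;2;22;6;16m🬂[38;2;25;6;19m[48;2;22;6;16m🬂[38;2;25;6;19m[48;2;22;6;16m🬂[38;2;25;6;19m[48;2;22;6;16m🬂[38;2;25;6;19m[48;2;22;6;16m🬂[38;2;25;6;19m[48;2;22;6;16m🬂[38;2;25;6;19m[48;2;22;6;16m🬂[38;2;25;6;19m[48;2;22;6;16m🬂[0m
</frame>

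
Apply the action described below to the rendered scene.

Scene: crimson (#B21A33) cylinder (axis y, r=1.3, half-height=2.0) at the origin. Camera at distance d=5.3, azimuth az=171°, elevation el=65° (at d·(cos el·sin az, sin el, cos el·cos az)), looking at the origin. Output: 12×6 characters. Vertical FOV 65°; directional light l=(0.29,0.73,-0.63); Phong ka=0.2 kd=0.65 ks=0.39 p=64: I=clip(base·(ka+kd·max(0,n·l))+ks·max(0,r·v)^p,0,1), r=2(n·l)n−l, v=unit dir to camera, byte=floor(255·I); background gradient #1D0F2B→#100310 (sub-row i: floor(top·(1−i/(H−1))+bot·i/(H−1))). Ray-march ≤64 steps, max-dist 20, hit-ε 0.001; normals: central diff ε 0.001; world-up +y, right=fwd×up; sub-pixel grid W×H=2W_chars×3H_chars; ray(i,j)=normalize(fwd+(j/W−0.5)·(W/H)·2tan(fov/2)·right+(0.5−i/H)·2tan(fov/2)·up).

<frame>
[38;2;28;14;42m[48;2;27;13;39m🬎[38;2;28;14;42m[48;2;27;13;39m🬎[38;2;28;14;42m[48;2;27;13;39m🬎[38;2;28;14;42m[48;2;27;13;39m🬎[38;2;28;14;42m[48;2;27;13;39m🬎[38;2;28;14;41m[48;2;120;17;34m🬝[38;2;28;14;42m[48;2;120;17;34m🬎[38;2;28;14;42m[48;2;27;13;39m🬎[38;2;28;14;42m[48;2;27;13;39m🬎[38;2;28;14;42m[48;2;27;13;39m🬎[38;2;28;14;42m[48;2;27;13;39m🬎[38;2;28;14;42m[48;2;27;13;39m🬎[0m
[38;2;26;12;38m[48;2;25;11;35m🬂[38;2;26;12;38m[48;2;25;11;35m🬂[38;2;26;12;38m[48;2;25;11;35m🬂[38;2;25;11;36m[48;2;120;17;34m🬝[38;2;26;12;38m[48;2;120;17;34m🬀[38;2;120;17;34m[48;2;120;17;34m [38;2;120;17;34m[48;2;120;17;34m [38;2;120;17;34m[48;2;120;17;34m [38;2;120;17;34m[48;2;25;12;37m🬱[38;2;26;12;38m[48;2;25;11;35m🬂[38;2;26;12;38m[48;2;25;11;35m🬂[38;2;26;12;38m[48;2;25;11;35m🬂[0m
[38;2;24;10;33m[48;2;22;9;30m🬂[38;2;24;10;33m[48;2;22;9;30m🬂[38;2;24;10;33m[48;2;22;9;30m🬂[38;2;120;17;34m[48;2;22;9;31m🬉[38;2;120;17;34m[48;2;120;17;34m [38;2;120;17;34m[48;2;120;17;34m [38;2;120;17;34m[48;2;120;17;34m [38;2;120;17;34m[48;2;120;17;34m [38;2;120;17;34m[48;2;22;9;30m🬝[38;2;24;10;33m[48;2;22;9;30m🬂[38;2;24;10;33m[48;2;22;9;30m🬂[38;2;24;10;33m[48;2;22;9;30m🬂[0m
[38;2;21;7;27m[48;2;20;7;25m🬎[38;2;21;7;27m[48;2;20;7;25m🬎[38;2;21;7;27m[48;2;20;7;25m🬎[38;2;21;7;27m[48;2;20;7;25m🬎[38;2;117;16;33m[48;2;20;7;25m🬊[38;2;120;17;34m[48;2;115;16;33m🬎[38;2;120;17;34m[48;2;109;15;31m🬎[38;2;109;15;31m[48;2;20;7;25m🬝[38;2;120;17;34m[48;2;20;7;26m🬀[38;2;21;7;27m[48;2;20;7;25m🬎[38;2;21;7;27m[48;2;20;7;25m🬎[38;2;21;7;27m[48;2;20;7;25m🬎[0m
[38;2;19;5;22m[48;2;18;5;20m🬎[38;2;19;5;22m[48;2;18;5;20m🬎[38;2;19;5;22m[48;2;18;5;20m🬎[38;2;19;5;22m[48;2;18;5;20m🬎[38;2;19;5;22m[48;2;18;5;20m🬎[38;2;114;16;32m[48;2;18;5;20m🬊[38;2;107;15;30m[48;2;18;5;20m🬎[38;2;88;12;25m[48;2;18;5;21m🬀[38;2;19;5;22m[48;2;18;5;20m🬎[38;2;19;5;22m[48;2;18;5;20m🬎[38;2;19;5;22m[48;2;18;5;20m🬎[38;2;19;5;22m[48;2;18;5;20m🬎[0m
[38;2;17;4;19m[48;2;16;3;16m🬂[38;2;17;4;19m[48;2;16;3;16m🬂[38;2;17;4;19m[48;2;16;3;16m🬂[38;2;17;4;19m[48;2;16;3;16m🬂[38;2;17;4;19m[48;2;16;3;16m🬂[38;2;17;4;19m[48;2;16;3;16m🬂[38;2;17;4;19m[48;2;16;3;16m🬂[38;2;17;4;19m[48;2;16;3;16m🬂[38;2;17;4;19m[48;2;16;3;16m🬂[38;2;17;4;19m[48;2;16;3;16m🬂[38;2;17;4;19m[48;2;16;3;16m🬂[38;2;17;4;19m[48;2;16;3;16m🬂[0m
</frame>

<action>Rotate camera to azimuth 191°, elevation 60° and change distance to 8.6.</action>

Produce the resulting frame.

<frame>
[38;2;28;14;42m[48;2;27;13;39m🬎[38;2;28;14;42m[48;2;27;13;39m🬎[38;2;28;14;42m[48;2;27;13;39m🬎[38;2;28;14;42m[48;2;27;13;39m🬎[38;2;28;14;42m[48;2;27;13;39m🬎[38;2;28;14;42m[48;2;27;13;39m🬎[38;2;28;14;42m[48;2;27;13;39m🬎[38;2;28;14;42m[48;2;27;13;39m🬎[38;2;28;14;42m[48;2;27;13;39m🬎[38;2;28;14;42m[48;2;27;13;39m🬎[38;2;28;14;42m[48;2;27;13;39m🬎[38;2;28;14;42m[48;2;27;13;39m🬎[0m
[38;2;26;12;38m[48;2;25;11;35m🬂[38;2;26;12;38m[48;2;25;11;35m🬂[38;2;26;12;38m[48;2;25;11;35m🬂[38;2;26;12;38m[48;2;25;11;35m🬂[38;2;26;12;38m[48;2;25;11;35m🬂[38;2;26;12;38m[48;2;25;11;35m🬂[38;2;26;12;38m[48;2;25;11;35m🬂[38;2;26;12;38m[48;2;25;11;35m🬂[38;2;26;12;38m[48;2;25;11;35m🬂[38;2;26;12;38m[48;2;25;11;35m🬂[38;2;26;12;38m[48;2;25;11;35m🬂[38;2;26;12;38m[48;2;25;11;35m🬂[0m
[38;2;24;10;33m[48;2;22;9;30m🬂[38;2;24;10;33m[48;2;22;9;30m🬂[38;2;24;10;33m[48;2;22;9;30m🬂[38;2;24;10;33m[48;2;22;9;30m🬂[38;2;24;10;33m[48;2;22;9;30m🬂[38;2;120;17;34m[48;2;120;17;34m [38;2;120;17;34m[48;2;120;17;34m [38;2;120;17;34m[48;2;23;9;31m▌[38;2;24;10;33m[48;2;22;9;30m🬂[38;2;24;10;33m[48;2;22;9;30m🬂[38;2;24;10;33m[48;2;22;9;30m🬂[38;2;24;10;33m[48;2;22;9;30m🬂[0m
[38;2;21;7;27m[48;2;20;7;25m🬎[38;2;21;7;27m[48;2;20;7;25m🬎[38;2;21;7;27m[48;2;20;7;25m🬎[38;2;21;7;27m[48;2;20;7;25m🬎[38;2;21;7;27m[48;2;20;7;25m🬎[38;2;115;16;32m[48;2;20;7;26m🬨[38;2;110;15;31m[48;2;74;10;21m🬕[38;2;43;6;12m[48;2;20;7;26m🬀[38;2;21;7;27m[48;2;20;7;25m🬎[38;2;21;7;27m[48;2;20;7;25m🬎[38;2;21;7;27m[48;2;20;7;25m🬎[38;2;21;7;27m[48;2;20;7;25m🬎[0m
[38;2;19;5;22m[48;2;18;5;20m🬎[38;2;19;5;22m[48;2;18;5;20m🬎[38;2;19;5;22m[48;2;18;5;20m🬎[38;2;19;5;22m[48;2;18;5;20m🬎[38;2;19;5;22m[48;2;18;5;20m🬎[38;2;19;5;22m[48;2;18;5;20m🬎[38;2;100;14;28m[48;2;18;5;21m🬀[38;2;19;5;22m[48;2;18;5;20m🬎[38;2;19;5;22m[48;2;18;5;20m🬎[38;2;19;5;22m[48;2;18;5;20m🬎[38;2;19;5;22m[48;2;18;5;20m🬎[38;2;19;5;22m[48;2;18;5;20m🬎[0m
[38;2;17;4;19m[48;2;16;3;16m🬂[38;2;17;4;19m[48;2;16;3;16m🬂[38;2;17;4;19m[48;2;16;3;16m🬂[38;2;17;4;19m[48;2;16;3;16m🬂[38;2;17;4;19m[48;2;16;3;16m🬂[38;2;17;4;19m[48;2;16;3;16m🬂[38;2;17;4;19m[48;2;16;3;16m🬂[38;2;17;4;19m[48;2;16;3;16m🬂[38;2;17;4;19m[48;2;16;3;16m🬂[38;2;17;4;19m[48;2;16;3;16m🬂[38;2;17;4;19m[48;2;16;3;16m🬂[38;2;17;4;19m[48;2;16;3;16m🬂[0m
</frame>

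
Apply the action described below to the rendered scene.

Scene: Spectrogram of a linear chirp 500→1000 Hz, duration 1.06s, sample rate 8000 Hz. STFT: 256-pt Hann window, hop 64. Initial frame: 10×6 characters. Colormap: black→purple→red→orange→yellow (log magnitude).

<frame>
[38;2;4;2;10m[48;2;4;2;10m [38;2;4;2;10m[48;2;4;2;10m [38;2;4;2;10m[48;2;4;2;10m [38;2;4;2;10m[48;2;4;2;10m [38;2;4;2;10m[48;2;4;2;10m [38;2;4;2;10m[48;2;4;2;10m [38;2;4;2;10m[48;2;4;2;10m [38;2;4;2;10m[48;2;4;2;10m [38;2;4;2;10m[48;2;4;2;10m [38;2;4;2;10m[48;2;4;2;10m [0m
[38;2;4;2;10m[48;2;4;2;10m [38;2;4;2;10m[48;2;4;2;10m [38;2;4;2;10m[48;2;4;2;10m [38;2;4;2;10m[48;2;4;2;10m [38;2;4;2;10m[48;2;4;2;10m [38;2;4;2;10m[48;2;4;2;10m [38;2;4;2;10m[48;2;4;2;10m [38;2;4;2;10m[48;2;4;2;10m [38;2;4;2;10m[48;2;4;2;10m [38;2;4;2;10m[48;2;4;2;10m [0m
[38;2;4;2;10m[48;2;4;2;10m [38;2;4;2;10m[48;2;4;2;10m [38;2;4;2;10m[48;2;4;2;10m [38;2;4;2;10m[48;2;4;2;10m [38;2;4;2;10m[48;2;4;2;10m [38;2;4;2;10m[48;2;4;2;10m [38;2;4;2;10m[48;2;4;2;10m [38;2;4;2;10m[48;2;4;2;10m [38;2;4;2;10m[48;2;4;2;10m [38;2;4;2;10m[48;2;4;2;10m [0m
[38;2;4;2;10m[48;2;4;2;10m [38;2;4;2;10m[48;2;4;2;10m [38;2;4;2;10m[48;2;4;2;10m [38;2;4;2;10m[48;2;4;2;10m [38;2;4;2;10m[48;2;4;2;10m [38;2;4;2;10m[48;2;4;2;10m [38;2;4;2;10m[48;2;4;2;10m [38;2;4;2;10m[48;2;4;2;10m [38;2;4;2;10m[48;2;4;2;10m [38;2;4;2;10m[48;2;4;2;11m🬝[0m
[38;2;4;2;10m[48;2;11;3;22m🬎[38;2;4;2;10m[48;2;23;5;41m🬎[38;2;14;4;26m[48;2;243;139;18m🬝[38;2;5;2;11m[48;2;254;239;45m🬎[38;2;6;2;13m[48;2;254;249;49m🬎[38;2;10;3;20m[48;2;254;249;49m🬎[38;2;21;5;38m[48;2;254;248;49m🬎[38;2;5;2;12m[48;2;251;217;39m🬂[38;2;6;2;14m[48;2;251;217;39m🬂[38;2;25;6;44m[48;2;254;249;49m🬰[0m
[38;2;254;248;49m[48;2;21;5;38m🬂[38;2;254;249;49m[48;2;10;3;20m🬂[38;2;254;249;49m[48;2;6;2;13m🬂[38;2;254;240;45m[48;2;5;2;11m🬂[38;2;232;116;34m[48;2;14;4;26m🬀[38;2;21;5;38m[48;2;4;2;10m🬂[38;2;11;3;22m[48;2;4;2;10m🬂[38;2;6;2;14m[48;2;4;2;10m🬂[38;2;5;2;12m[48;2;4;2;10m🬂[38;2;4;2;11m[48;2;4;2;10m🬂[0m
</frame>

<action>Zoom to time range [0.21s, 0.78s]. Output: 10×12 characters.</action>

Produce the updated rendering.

<frame>
[38;2;4;2;10m[48;2;4;2;10m [38;2;4;2;10m[48;2;4;2;10m [38;2;4;2;10m[48;2;4;2;10m [38;2;4;2;10m[48;2;4;2;10m [38;2;4;2;10m[48;2;4;2;10m [38;2;4;2;10m[48;2;4;2;10m [38;2;4;2;10m[48;2;4;2;10m [38;2;4;2;10m[48;2;4;2;10m [38;2;4;2;10m[48;2;4;2;10m [38;2;4;2;10m[48;2;4;2;10m [0m
[38;2;4;2;10m[48;2;4;2;10m [38;2;4;2;10m[48;2;4;2;10m [38;2;4;2;10m[48;2;4;2;10m [38;2;4;2;10m[48;2;4;2;10m [38;2;4;2;10m[48;2;4;2;10m [38;2;4;2;10m[48;2;4;2;10m [38;2;4;2;10m[48;2;4;2;10m [38;2;4;2;10m[48;2;4;2;10m [38;2;4;2;10m[48;2;4;2;10m [38;2;4;2;10m[48;2;4;2;10m [0m
[38;2;4;2;10m[48;2;4;2;10m [38;2;4;2;10m[48;2;4;2;10m [38;2;4;2;10m[48;2;4;2;10m [38;2;4;2;10m[48;2;4;2;10m [38;2;4;2;10m[48;2;4;2;10m [38;2;4;2;10m[48;2;4;2;10m [38;2;4;2;10m[48;2;4;2;10m [38;2;4;2;10m[48;2;4;2;10m [38;2;4;2;10m[48;2;4;2;10m [38;2;4;2;10m[48;2;4;2;10m [0m
[38;2;4;2;10m[48;2;4;2;10m [38;2;4;2;10m[48;2;4;2;10m [38;2;4;2;10m[48;2;4;2;10m [38;2;4;2;10m[48;2;4;2;10m [38;2;4;2;10m[48;2;4;2;10m [38;2;4;2;10m[48;2;4;2;10m [38;2;4;2;10m[48;2;4;2;10m [38;2;4;2;10m[48;2;4;2;10m [38;2;4;2;10m[48;2;4;2;10m [38;2;4;2;10m[48;2;4;2;10m [0m
[38;2;4;2;10m[48;2;4;2;10m [38;2;4;2;10m[48;2;4;2;10m [38;2;4;2;10m[48;2;4;2;10m [38;2;4;2;10m[48;2;4;2;10m [38;2;4;2;10m[48;2;4;2;10m [38;2;4;2;10m[48;2;4;2;10m [38;2;4;2;10m[48;2;4;2;10m [38;2;4;2;10m[48;2;4;2;10m [38;2;4;2;10m[48;2;4;2;10m [38;2;4;2;10m[48;2;4;2;10m [0m
[38;2;4;2;10m[48;2;4;2;10m [38;2;4;2;10m[48;2;4;2;10m [38;2;4;2;10m[48;2;4;2;10m [38;2;4;2;10m[48;2;4;2;10m [38;2;4;2;10m[48;2;4;2;10m [38;2;4;2;10m[48;2;4;2;10m [38;2;4;2;10m[48;2;4;2;10m [38;2;4;2;10m[48;2;4;2;10m [38;2;4;2;10m[48;2;4;2;10m [38;2;4;2;10m[48;2;4;2;10m [0m
[38;2;4;2;10m[48;2;4;2;10m [38;2;4;2;10m[48;2;4;2;10m [38;2;4;2;10m[48;2;4;2;10m [38;2;4;2;10m[48;2;4;2;10m [38;2;4;2;10m[48;2;4;2;10m [38;2;4;2;10m[48;2;4;2;10m [38;2;4;2;10m[48;2;4;2;10m [38;2;4;2;10m[48;2;4;2;10m [38;2;4;2;10m[48;2;4;2;10m [38;2;4;2;10m[48;2;4;2;10m [0m
[38;2;4;2;10m[48;2;4;2;10m [38;2;4;2;10m[48;2;4;2;10m [38;2;4;2;10m[48;2;4;2;10m [38;2;4;2;10m[48;2;4;2;10m [38;2;4;2;10m[48;2;4;2;10m [38;2;4;2;10m[48;2;4;2;10m [38;2;4;2;10m[48;2;4;2;10m [38;2;4;2;10m[48;2;4;2;10m [38;2;4;2;10m[48;2;4;2;10m [38;2;4;2;10m[48;2;4;2;10m [0m
[38;2;4;2;10m[48;2;4;2;10m [38;2;4;2;10m[48;2;4;2;11m🬬[38;2;4;2;10m[48;2;4;2;11m🬝[38;2;4;2;10m[48;2;5;2;11m🬝[38;2;4;2;10m[48;2;5;2;11m🬎[38;2;4;2;10m[48;2;5;2;11m🬎[38;2;4;2;10m[48;2;6;2;13m🬎[38;2;4;2;10m[48;2;6;2;14m🬎[38;2;4;2;10m[48;2;9;3;19m🬝[38;2;4;2;10m[48;2;10;3;21m🬎[0m
[38;2;6;2;14m[48;2;52;11;88m🬎[38;2;9;3;19m[48;2;234;128;33m🬎[38;2;12;3;24m[48;2;253;228;40m🬎[38;2;19;4;35m[48;2;254;248;49m🬎[38;2;57;14;50m[48;2;254;249;49m🬎[38;2;8;2;18m[48;2;249;204;38m🬂[38;2;13;4;26m[48;2;253;238;45m🬂[38;2;21;5;39m[48;2;246;197;41m🬂[38;2;59;14;74m[48;2;254;248;49m🬰[38;2;254;249;49m[48;2;80;21;69m🬋[0m
[38;2;254;245;48m[48;2;24;5;44m🬂[38;2;254;248;49m[48;2;14;3;27m🬂[38;2;254;246;48m[48;2;9;2;18m🬂[38;2;251;183;22m[48;2;6;2;15m🬂[38;2;213;79;60m[48;2;15;4;29m🬀[38;2;42;9;73m[48;2;5;2;12m🬂[38;2;22;5;41m[48;2;5;2;12m🬂[38;2;13;3;25m[48;2;4;2;11m🬂[38;2;9;3;18m[48;2;4;2;10m🬂[38;2;7;2;16m[48;2;4;2;10m🬂[0m
[38;2;4;2;11m[48;2;4;2;10m🬂[38;2;4;2;11m[48;2;4;2;10m🬂[38;2;4;2;10m[48;2;4;2;11m🬺[38;2;4;2;10m[48;2;4;2;10m [38;2;4;2;10m[48;2;4;2;10m [38;2;4;2;10m[48;2;4;2;10m [38;2;4;2;10m[48;2;4;2;10m [38;2;4;2;10m[48;2;4;2;10m [38;2;4;2;10m[48;2;4;2;10m [38;2;4;2;10m[48;2;4;2;10m [0m
</frame>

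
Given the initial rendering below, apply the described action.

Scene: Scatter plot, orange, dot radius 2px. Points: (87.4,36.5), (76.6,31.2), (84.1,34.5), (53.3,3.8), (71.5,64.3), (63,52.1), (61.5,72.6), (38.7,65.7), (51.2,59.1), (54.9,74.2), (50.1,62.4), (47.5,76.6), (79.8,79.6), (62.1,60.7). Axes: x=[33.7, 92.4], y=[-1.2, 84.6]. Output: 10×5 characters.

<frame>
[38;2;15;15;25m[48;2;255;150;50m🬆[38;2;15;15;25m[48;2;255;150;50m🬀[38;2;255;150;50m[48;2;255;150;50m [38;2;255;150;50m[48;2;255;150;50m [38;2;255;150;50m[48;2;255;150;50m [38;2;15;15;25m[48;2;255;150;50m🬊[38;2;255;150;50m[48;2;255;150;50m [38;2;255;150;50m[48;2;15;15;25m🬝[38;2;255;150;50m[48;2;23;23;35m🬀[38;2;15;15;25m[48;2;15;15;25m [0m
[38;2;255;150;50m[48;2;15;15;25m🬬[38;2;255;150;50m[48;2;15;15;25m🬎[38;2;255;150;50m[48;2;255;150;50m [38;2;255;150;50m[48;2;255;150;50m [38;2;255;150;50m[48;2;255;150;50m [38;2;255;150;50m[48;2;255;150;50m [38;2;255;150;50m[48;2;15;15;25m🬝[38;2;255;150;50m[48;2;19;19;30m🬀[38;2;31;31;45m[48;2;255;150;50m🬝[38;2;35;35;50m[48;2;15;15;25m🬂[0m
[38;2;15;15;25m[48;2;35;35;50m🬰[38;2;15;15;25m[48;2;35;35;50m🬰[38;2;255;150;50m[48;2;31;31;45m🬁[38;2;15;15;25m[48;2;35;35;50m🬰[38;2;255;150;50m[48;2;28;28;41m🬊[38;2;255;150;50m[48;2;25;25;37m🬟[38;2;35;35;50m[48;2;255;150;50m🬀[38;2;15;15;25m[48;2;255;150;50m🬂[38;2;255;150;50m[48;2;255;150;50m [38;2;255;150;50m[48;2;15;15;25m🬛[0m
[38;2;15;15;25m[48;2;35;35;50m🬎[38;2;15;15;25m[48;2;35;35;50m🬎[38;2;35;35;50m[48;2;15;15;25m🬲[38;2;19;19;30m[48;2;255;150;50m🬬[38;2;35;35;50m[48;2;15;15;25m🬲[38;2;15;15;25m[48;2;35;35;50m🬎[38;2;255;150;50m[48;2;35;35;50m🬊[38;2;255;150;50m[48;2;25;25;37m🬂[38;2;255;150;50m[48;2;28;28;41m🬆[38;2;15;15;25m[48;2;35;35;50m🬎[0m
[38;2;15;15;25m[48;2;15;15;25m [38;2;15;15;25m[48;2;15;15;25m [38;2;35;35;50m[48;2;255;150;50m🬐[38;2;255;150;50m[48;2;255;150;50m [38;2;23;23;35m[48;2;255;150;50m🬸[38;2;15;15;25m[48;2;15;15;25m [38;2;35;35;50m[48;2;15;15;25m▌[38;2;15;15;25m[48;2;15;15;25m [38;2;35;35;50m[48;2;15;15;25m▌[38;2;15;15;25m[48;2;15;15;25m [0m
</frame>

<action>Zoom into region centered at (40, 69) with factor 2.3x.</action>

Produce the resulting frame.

<frame>
[38;2;15;15;25m[48;2;15;15;25m [38;2;15;15;25m[48;2;15;15;25m [38;2;35;35;50m[48;2;15;15;25m▌[38;2;15;15;25m[48;2;15;15;25m [38;2;35;35;50m[48;2;15;15;25m▌[38;2;15;15;25m[48;2;15;15;25m [38;2;35;35;50m[48;2;15;15;25m▌[38;2;15;15;25m[48;2;255;150;50m🬝[38;2;35;35;50m[48;2;15;15;25m▌[38;2;15;15;25m[48;2;15;15;25m [0m
[38;2;35;35;50m[48;2;15;15;25m🬂[38;2;35;35;50m[48;2;15;15;25m🬂[38;2;35;35;50m[48;2;15;15;25m🬕[38;2;35;35;50m[48;2;15;15;25m🬂[38;2;35;35;50m[48;2;15;15;25m🬕[38;2;35;35;50m[48;2;15;15;25m🬂[38;2;255;150;50m[48;2;31;31;45m🬇[38;2;255;150;50m[48;2;255;150;50m [38;2;255;150;50m[48;2;25;25;37m🬛[38;2;35;35;50m[48;2;15;15;25m🬂[0m
[38;2;15;15;25m[48;2;35;35;50m🬰[38;2;15;15;25m[48;2;35;35;50m🬰[38;2;35;35;50m[48;2;15;15;25m🬛[38;2;21;21;33m[48;2;255;150;50m🬆[38;2;255;150;50m[48;2;15;15;25m🬺[38;2;23;23;35m[48;2;255;150;50m🬬[38;2;35;35;50m[48;2;15;15;25m🬛[38;2;23;23;35m[48;2;255;150;50m🬺[38;2;28;28;41m[48;2;255;150;50m🬆[38;2;23;23;35m[48;2;255;150;50m🬬[0m
[38;2;15;15;25m[48;2;35;35;50m🬎[38;2;15;15;25m[48;2;35;35;50m🬎[38;2;35;35;50m[48;2;15;15;25m🬲[38;2;23;23;35m[48;2;255;150;50m🬺[38;2;255;150;50m[48;2;28;28;41m🬆[38;2;15;15;25m[48;2;35;35;50m🬎[38;2;35;35;50m[48;2;15;15;25m🬲[38;2;25;25;37m[48;2;255;150;50m🬲[38;2;255;150;50m[48;2;255;150;50m [38;2;255;150;50m[48;2;35;35;50m🬝[0m
[38;2;15;15;25m[48;2;15;15;25m [38;2;15;15;25m[48;2;15;15;25m [38;2;35;35;50m[48;2;15;15;25m▌[38;2;15;15;25m[48;2;15;15;25m [38;2;35;35;50m[48;2;15;15;25m▌[38;2;15;15;25m[48;2;15;15;25m [38;2;35;35;50m[48;2;15;15;25m▌[38;2;15;15;25m[48;2;15;15;25m [38;2;255;150;50m[48;2;27;27;40m🬁[38;2;15;15;25m[48;2;15;15;25m [0m
</frame>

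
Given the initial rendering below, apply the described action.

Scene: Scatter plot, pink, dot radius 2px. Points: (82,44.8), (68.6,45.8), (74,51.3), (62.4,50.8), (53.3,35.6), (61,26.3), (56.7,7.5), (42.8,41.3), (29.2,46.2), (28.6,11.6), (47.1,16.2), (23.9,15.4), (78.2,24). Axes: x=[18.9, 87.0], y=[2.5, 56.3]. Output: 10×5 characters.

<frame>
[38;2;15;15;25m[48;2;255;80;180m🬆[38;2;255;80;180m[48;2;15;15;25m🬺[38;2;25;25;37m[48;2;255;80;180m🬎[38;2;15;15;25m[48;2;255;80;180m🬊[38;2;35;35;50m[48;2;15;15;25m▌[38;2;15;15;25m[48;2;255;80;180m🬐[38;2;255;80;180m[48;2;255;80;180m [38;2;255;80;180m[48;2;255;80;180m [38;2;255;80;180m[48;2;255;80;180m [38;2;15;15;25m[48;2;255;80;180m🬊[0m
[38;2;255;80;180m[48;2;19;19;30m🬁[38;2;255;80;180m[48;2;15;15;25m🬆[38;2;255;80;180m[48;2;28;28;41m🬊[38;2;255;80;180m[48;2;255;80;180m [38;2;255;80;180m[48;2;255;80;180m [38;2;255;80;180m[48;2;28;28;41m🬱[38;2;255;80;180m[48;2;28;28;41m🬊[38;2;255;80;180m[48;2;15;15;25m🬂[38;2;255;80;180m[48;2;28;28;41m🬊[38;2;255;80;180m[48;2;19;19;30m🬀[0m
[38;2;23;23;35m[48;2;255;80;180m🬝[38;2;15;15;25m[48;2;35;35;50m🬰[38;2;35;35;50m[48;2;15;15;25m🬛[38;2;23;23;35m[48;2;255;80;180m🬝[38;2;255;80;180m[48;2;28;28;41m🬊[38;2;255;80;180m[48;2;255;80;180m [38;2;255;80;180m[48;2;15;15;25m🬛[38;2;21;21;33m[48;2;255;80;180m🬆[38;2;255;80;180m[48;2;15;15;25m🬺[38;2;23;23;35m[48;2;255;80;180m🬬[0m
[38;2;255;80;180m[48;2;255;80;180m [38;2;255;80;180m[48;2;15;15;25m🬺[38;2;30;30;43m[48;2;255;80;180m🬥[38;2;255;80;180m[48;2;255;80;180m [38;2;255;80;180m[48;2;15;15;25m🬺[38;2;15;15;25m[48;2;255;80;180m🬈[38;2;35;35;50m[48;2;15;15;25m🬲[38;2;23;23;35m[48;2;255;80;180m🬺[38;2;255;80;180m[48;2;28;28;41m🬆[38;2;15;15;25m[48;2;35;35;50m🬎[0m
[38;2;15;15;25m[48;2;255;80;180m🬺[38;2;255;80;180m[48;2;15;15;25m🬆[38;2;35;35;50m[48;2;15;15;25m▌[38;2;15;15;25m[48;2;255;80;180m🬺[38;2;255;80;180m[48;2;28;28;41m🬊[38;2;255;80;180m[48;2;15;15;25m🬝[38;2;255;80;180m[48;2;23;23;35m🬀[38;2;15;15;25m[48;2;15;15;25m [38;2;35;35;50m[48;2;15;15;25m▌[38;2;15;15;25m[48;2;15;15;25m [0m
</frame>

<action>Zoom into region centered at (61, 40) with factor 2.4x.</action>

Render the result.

<frame>
[38;2;15;15;25m[48;2;15;15;25m [38;2;15;15;25m[48;2;15;15;25m [38;2;35;35;50m[48;2;15;15;25m▌[38;2;15;15;25m[48;2;15;15;25m [38;2;255;80;180m[48;2;28;28;41m🬊[38;2;255;80;180m[48;2;15;15;25m🬝[38;2;255;80;180m[48;2;25;25;37m🬟[38;2;15;15;25m[48;2;255;80;180m🬊[38;2;255;80;180m[48;2;28;28;41m🬊[38;2;255;80;180m[48;2;15;15;25m🬝[0m
[38;2;35;35;50m[48;2;15;15;25m🬂[38;2;35;35;50m[48;2;15;15;25m🬂[38;2;35;35;50m[48;2;15;15;25m🬕[38;2;35;35;50m[48;2;15;15;25m🬂[38;2;35;35;50m[48;2;15;15;25m🬕[38;2;35;35;50m[48;2;15;15;25m🬂[38;2;255;80;180m[48;2;28;28;41m🬊[38;2;255;80;180m[48;2;15;15;25m🬝[38;2;255;80;180m[48;2;27;27;40m🬀[38;2;35;35;50m[48;2;15;15;25m🬂[0m
[38;2;15;15;25m[48;2;35;35;50m🬰[38;2;23;23;35m[48;2;255;80;180m🬝[38;2;28;28;41m[48;2;255;80;180m🬊[38;2;15;15;25m[48;2;35;35;50m🬰[38;2;35;35;50m[48;2;15;15;25m🬛[38;2;15;15;25m[48;2;35;35;50m🬰[38;2;35;35;50m[48;2;15;15;25m🬛[38;2;15;15;25m[48;2;35;35;50m🬰[38;2;35;35;50m[48;2;15;15;25m🬛[38;2;15;15;25m[48;2;35;35;50m🬰[0m
[38;2;15;15;25m[48;2;35;35;50m🬎[38;2;255;80;180m[48;2;28;28;41m🬊[38;2;255;80;180m[48;2;35;35;50m🬝[38;2;255;80;180m[48;2;23;23;35m🬀[38;2;35;35;50m[48;2;15;15;25m🬲[38;2;15;15;25m[48;2;35;35;50m🬎[38;2;35;35;50m[48;2;15;15;25m🬲[38;2;15;15;25m[48;2;35;35;50m🬎[38;2;35;35;50m[48;2;15;15;25m🬲[38;2;15;15;25m[48;2;35;35;50m🬎[0m
[38;2;15;15;25m[48;2;15;15;25m [38;2;15;15;25m[48;2;15;15;25m [38;2;35;35;50m[48;2;15;15;25m▌[38;2;15;15;25m[48;2;15;15;25m [38;2;35;35;50m[48;2;15;15;25m▌[38;2;15;15;25m[48;2;15;15;25m [38;2;35;35;50m[48;2;15;15;25m▌[38;2;15;15;25m[48;2;15;15;25m [38;2;35;35;50m[48;2;15;15;25m▌[38;2;15;15;25m[48;2;15;15;25m [0m
</frame>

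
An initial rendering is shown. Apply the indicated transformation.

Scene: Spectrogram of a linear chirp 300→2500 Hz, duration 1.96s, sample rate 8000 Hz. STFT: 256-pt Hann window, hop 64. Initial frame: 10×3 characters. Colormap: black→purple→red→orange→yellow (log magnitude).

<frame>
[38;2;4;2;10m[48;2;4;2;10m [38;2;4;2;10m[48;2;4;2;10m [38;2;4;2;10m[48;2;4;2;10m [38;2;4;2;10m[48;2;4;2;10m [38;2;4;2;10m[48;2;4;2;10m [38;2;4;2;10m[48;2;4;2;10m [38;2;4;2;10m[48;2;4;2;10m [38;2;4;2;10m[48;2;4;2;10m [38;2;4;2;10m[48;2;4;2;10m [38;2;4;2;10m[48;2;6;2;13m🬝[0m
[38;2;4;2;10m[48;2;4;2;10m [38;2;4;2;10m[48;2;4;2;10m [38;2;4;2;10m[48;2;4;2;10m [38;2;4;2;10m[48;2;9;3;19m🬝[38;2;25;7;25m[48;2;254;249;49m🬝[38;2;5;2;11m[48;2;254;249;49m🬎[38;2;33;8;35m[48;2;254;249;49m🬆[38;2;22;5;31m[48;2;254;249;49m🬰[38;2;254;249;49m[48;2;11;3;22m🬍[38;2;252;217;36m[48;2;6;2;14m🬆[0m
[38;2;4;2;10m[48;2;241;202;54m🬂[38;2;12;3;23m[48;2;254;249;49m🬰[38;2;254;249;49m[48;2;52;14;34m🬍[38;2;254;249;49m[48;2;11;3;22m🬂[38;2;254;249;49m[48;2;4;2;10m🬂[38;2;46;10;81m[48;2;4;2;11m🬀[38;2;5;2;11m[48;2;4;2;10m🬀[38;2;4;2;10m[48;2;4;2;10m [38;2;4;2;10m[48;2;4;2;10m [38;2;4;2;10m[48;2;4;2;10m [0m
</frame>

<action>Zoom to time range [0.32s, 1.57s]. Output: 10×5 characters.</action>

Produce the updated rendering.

<frame>
[38;2;4;2;10m[48;2;4;2;10m [38;2;4;2;10m[48;2;4;2;10m [38;2;4;2;10m[48;2;4;2;10m [38;2;4;2;10m[48;2;4;2;10m [38;2;4;2;10m[48;2;4;2;10m [38;2;4;2;10m[48;2;4;2;10m [38;2;4;2;10m[48;2;4;2;10m [38;2;4;2;10m[48;2;4;2;10m [38;2;4;2;10m[48;2;4;2;10m [38;2;4;2;10m[48;2;4;2;10m [0m
[38;2;4;2;10m[48;2;4;2;10m [38;2;4;2;10m[48;2;4;2;10m [38;2;4;2;10m[48;2;4;2;10m [38;2;4;2;10m[48;2;4;2;10m [38;2;4;2;10m[48;2;4;2;10m [38;2;4;2;10m[48;2;4;2;10m [38;2;4;2;10m[48;2;4;2;10m [38;2;4;2;10m[48;2;4;2;10m [38;2;4;2;10m[48;2;4;2;10m [38;2;4;2;10m[48;2;4;2;10m [0m
[38;2;4;2;10m[48;2;4;2;10m [38;2;4;2;10m[48;2;4;2;10m [38;2;4;2;10m[48;2;4;2;10m [38;2;4;2;10m[48;2;4;2;10m [38;2;4;2;10m[48;2;5;2;11m🬝[38;2;4;2;10m[48;2;14;4;28m🬝[38;2;17;5;26m[48;2;254;248;49m🬝[38;2;7;2;15m[48;2;254;249;49m🬎[38;2;4;2;11m[48;2;245;209;50m🬂[38;2;56;14;37m[48;2;254;249;49m🬰[0m
[38;2;13;3;25m[48;2;254;244;47m🬝[38;2;5;2;13m[48;2;254;249;49m🬎[38;2;17;4;32m[48;2;253;239;45m🬆[38;2;16;4;31m[48;2;253;242;46m🬡[38;2;254;249;49m[48;2;41;10;39m🬍[38;2;244;199;47m[48;2;11;3;22m🬆[38;2;254;249;49m[48;2;5;2;11m🬂[38;2;250;171;17m[48;2;8;2;17m🬀[38;2;9;3;19m[48;2;4;2;10m🬀[38;2;4;2;11m[48;2;4;2;10m🬀[0m
[38;2;254;249;49m[48;2;6;2;14m🬂[38;2;252;191;26m[48;2;8;2;18m🬀[38;2;9;3;19m[48;2;4;2;10m🬀[38;2;5;2;11m[48;2;4;2;10m🬀[38;2;4;2;10m[48;2;4;2;10m [38;2;4;2;10m[48;2;4;2;10m [38;2;4;2;10m[48;2;4;2;10m [38;2;4;2;10m[48;2;4;2;10m [38;2;4;2;10m[48;2;4;2;10m [38;2;4;2;10m[48;2;4;2;10m [0m
</frame>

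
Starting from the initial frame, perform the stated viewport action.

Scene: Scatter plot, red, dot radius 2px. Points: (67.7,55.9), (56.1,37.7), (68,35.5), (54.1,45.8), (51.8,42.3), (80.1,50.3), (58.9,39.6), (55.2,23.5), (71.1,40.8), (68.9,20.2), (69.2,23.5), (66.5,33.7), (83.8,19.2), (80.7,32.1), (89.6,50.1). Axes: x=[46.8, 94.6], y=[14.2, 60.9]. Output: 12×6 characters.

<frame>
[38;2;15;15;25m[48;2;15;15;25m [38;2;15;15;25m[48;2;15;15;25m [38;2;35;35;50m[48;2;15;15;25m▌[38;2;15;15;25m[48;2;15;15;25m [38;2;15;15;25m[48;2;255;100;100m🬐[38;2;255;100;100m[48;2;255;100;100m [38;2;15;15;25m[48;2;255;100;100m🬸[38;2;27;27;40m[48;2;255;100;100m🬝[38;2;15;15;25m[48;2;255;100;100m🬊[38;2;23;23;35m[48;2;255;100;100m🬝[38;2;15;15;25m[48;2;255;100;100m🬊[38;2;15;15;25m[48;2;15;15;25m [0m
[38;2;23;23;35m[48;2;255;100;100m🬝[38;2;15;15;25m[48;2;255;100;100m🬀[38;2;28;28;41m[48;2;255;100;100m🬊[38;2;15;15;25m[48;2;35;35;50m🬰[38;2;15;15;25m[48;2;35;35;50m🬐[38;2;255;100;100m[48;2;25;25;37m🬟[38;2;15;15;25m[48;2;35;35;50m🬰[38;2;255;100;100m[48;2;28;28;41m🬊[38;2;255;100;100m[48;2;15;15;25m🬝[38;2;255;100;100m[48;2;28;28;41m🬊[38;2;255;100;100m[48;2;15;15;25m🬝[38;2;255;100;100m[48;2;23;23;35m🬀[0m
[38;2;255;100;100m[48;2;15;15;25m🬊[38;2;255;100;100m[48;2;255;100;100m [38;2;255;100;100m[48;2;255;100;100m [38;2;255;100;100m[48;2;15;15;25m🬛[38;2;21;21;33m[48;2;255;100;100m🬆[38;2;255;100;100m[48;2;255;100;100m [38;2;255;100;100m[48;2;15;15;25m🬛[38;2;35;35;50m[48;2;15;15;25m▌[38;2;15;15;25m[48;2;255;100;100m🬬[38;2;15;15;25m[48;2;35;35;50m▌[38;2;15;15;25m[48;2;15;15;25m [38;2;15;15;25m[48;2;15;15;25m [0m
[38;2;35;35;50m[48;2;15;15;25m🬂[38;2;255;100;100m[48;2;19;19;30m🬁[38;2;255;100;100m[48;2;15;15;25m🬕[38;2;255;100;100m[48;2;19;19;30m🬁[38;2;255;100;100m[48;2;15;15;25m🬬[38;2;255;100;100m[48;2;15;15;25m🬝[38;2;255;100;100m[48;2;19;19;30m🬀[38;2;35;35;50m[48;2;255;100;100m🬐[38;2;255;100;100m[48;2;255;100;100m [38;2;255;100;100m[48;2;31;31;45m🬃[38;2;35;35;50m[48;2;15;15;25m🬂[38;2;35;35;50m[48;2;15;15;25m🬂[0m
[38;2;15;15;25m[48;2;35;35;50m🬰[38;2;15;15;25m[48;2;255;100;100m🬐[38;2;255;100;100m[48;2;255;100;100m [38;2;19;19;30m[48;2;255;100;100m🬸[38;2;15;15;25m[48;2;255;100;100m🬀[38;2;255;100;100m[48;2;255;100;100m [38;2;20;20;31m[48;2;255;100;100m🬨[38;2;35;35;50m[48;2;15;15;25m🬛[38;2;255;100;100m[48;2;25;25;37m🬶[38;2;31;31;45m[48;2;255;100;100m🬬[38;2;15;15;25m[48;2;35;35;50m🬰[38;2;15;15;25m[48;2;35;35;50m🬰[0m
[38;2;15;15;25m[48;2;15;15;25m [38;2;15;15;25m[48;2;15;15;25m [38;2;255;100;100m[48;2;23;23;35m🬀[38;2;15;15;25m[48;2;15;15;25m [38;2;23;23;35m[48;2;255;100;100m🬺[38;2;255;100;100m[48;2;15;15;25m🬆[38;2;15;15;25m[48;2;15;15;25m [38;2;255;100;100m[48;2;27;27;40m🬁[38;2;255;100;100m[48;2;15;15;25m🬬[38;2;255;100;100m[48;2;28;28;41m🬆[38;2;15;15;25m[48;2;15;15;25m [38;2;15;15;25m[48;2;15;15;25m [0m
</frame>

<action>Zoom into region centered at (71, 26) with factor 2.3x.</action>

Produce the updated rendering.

<frame>
[38;2;15;15;25m[48;2;15;15;25m [38;2;15;15;25m[48;2;15;15;25m [38;2;28;28;41m[48;2;255;100;100m🬆[38;2;255;100;100m[48;2;255;100;100m [38;2;255;100;100m[48;2;35;35;50m🬝[38;2;255;100;100m[48;2;15;15;25m🬀[38;2;15;15;25m[48;2;15;15;25m [38;2;35;35;50m[48;2;15;15;25m▌[38;2;15;15;25m[48;2;15;15;25m [38;2;15;15;25m[48;2;35;35;50m▌[38;2;15;15;25m[48;2;255;100;100m🬝[38;2;15;15;25m[48;2;255;100;100m🬊[0m
[38;2;15;15;25m[48;2;35;35;50m🬰[38;2;15;15;25m[48;2;35;35;50m🬰[38;2;255;100;100m[48;2;31;31;45m🬁[38;2;255;100;100m[48;2;21;21;33m🬆[38;2;15;15;25m[48;2;35;35;50m🬐[38;2;15;15;25m[48;2;35;35;50m🬰[38;2;15;15;25m[48;2;35;35;50m🬰[38;2;35;35;50m[48;2;15;15;25m🬛[38;2;15;15;25m[48;2;35;35;50m🬰[38;2;15;15;25m[48;2;35;35;50m🬐[38;2;255;100;100m[48;2;21;21;33m🬊[38;2;255;100;100m[48;2;15;15;25m🬝[0m
[38;2;15;15;25m[48;2;15;15;25m [38;2;15;15;25m[48;2;15;15;25m [38;2;35;35;50m[48;2;15;15;25m▌[38;2;15;15;25m[48;2;15;15;25m [38;2;23;23;35m[48;2;255;100;100m🬝[38;2;15;15;25m[48;2;15;15;25m [38;2;15;15;25m[48;2;15;15;25m [38;2;35;35;50m[48;2;15;15;25m▌[38;2;15;15;25m[48;2;15;15;25m [38;2;15;15;25m[48;2;35;35;50m▌[38;2;15;15;25m[48;2;15;15;25m [38;2;15;15;25m[48;2;15;15;25m [0m
[38;2;35;35;50m[48;2;15;15;25m🬂[38;2;35;35;50m[48;2;15;15;25m🬂[38;2;35;35;50m[48;2;15;15;25m🬕[38;2;23;23;35m[48;2;255;100;100m🬴[38;2;255;100;100m[48;2;255;100;100m [38;2;255;100;100m[48;2;25;25;37m🬛[38;2;35;35;50m[48;2;15;15;25m🬂[38;2;35;35;50m[48;2;15;15;25m🬕[38;2;35;35;50m[48;2;15;15;25m🬂[38;2;35;35;50m[48;2;15;15;25m🬨[38;2;35;35;50m[48;2;15;15;25m🬂[38;2;35;35;50m[48;2;15;15;25m🬂[0m
[38;2;15;15;25m[48;2;35;35;50m🬰[38;2;15;15;25m[48;2;35;35;50m🬰[38;2;35;35;50m[48;2;15;15;25m🬛[38;2;19;19;30m[48;2;255;100;100m🬴[38;2;255;100;100m[48;2;255;100;100m [38;2;255;100;100m[48;2;15;15;25m🬛[38;2;15;15;25m[48;2;35;35;50m🬰[38;2;35;35;50m[48;2;15;15;25m🬛[38;2;15;15;25m[48;2;35;35;50m🬰[38;2;15;15;25m[48;2;35;35;50m🬐[38;2;15;15;25m[48;2;35;35;50m🬰[38;2;15;15;25m[48;2;35;35;50m🬰[0m
[38;2;15;15;25m[48;2;15;15;25m [38;2;15;15;25m[48;2;15;15;25m [38;2;35;35;50m[48;2;15;15;25m▌[38;2;15;15;25m[48;2;15;15;25m [38;2;23;23;35m[48;2;255;100;100m🬺[38;2;15;15;25m[48;2;15;15;25m [38;2;15;15;25m[48;2;15;15;25m [38;2;35;35;50m[48;2;15;15;25m▌[38;2;15;15;25m[48;2;15;15;25m [38;2;15;15;25m[48;2;35;35;50m▌[38;2;15;15;25m[48;2;15;15;25m [38;2;15;15;25m[48;2;15;15;25m [0m
</frame>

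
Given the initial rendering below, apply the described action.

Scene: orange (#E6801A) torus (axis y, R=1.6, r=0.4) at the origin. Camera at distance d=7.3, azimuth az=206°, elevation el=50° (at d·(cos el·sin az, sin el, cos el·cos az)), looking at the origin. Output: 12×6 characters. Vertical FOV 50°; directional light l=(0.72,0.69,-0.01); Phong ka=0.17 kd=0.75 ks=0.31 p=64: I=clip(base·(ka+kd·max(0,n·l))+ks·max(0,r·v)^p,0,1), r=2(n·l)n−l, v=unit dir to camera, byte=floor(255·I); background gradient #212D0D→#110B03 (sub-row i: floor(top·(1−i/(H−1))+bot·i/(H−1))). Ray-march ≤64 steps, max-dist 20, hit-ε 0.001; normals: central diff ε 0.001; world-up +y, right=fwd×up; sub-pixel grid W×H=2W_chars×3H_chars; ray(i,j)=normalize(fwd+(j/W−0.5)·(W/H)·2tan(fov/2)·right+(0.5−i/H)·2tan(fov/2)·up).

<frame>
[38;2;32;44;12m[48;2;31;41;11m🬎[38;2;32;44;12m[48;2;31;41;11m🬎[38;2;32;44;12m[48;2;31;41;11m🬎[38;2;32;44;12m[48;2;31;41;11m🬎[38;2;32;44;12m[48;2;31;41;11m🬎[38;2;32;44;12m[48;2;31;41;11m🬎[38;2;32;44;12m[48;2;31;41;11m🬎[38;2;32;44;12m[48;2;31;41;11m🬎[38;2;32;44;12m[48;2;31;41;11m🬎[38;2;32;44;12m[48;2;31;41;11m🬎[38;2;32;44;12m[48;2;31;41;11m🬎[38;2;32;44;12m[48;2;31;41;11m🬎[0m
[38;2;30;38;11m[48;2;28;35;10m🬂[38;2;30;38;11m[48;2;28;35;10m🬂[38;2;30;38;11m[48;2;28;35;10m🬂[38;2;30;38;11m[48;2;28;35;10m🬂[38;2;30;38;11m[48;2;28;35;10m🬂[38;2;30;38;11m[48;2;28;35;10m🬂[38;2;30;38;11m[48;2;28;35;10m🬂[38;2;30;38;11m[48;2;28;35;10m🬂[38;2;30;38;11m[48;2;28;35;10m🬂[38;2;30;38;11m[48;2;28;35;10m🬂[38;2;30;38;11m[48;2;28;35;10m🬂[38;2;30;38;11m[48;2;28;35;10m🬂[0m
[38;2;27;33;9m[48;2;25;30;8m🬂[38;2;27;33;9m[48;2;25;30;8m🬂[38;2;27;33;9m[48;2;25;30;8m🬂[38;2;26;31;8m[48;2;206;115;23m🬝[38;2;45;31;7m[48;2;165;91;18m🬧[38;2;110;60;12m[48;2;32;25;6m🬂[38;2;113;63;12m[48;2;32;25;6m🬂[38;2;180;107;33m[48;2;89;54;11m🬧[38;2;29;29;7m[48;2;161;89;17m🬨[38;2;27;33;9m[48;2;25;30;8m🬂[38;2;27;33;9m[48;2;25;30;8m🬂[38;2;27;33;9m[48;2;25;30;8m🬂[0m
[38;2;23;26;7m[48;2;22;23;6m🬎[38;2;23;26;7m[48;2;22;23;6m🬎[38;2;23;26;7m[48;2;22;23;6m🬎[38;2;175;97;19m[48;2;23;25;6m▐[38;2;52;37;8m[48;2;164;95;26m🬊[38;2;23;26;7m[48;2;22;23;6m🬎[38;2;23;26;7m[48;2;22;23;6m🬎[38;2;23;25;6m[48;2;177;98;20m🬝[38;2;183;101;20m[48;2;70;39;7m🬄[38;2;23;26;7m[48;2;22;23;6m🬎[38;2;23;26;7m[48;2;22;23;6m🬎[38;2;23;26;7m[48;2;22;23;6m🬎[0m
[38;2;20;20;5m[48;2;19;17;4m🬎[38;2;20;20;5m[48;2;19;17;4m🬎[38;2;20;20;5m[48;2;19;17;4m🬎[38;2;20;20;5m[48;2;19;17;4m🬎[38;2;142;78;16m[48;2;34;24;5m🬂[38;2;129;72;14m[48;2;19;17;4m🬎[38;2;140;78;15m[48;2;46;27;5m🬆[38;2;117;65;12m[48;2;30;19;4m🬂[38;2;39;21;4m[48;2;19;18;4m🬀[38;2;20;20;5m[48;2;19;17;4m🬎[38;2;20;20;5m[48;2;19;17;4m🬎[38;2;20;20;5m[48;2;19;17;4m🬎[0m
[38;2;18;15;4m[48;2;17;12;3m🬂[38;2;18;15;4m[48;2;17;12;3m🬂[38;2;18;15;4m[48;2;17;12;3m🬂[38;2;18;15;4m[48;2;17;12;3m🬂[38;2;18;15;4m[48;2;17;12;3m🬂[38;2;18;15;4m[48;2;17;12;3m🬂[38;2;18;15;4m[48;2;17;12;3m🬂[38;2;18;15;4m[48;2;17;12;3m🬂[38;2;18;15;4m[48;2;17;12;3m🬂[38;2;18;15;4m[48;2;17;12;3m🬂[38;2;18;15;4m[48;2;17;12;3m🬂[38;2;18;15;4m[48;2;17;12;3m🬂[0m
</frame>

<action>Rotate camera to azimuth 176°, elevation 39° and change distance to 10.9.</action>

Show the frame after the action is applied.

<frame>
[38;2;32;44;12m[48;2;31;41;11m🬎[38;2;32;44;12m[48;2;31;41;11m🬎[38;2;32;44;12m[48;2;31;41;11m🬎[38;2;32;44;12m[48;2;31;41;11m🬎[38;2;32;44;12m[48;2;31;41;11m🬎[38;2;32;44;12m[48;2;31;41;11m🬎[38;2;32;44;12m[48;2;31;41;11m🬎[38;2;32;44;12m[48;2;31;41;11m🬎[38;2;32;44;12m[48;2;31;41;11m🬎[38;2;32;44;12m[48;2;31;41;11m🬎[38;2;32;44;12m[48;2;31;41;11m🬎[38;2;32;44;12m[48;2;31;41;11m🬎[0m
[38;2;30;38;11m[48;2;28;35;10m🬂[38;2;30;38;11m[48;2;28;35;10m🬂[38;2;30;38;11m[48;2;28;35;10m🬂[38;2;30;38;11m[48;2;28;35;10m🬂[38;2;30;38;11m[48;2;28;35;10m🬂[38;2;30;38;11m[48;2;28;35;10m🬂[38;2;30;38;11m[48;2;28;35;10m🬂[38;2;30;38;11m[48;2;28;35;10m🬂[38;2;30;38;11m[48;2;28;35;10m🬂[38;2;30;38;11m[48;2;28;35;10m🬂[38;2;30;38;11m[48;2;28;35;10m🬂[38;2;30;38;11m[48;2;28;35;10m🬂[0m
[38;2;27;33;9m[48;2;25;30;8m🬂[38;2;27;33;9m[48;2;25;30;8m🬂[38;2;27;33;9m[48;2;25;30;8m🬂[38;2;27;33;9m[48;2;25;30;8m🬂[38;2;26;31;8m[48;2;197;109;22m🬝[38;2;31;28;6m[48;2;154;86;17m🬴[38;2;46;34;8m[48;2;158;88;17m🬰[38;2;39;35;8m[48;2;204;113;23m🬬[38;2;27;33;9m[48;2;25;30;8m🬂[38;2;27;33;9m[48;2;25;30;8m🬂[38;2;27;33;9m[48;2;25;30;8m🬂[38;2;27;33;9m[48;2;25;30;8m🬂[0m
[38;2;23;26;7m[48;2;22;23;6m🬎[38;2;23;26;7m[48;2;22;23;6m🬎[38;2;23;26;7m[48;2;22;23;6m🬎[38;2;23;26;7m[48;2;22;23;6m🬎[38;2;186;103;21m[48;2;22;24;6m🬉[38;2;151;83;16m[48;2;23;26;7m🬱[38;2;23;26;7m[48;2;114;63;12m🬎[38;2;144;80;16m[48;2;32;24;5m🬅[38;2;23;26;7m[48;2;22;23;6m🬎[38;2;23;26;7m[48;2;22;23;6m🬎[38;2;23;26;7m[48;2;22;23;6m🬎[38;2;23;26;7m[48;2;22;23;6m🬎[0m
[38;2;20;20;5m[48;2;19;17;4m🬎[38;2;20;20;5m[48;2;19;17;4m🬎[38;2;20;20;5m[48;2;19;17;4m🬎[38;2;20;20;5m[48;2;19;17;4m🬎[38;2;20;20;5m[48;2;19;17;4m🬎[38;2;20;20;5m[48;2;19;17;4m🬎[38;2;20;20;5m[48;2;19;17;4m🬎[38;2;20;20;5m[48;2;19;17;4m🬎[38;2;20;20;5m[48;2;19;17;4m🬎[38;2;20;20;5m[48;2;19;17;4m🬎[38;2;20;20;5m[48;2;19;17;4m🬎[38;2;20;20;5m[48;2;19;17;4m🬎[0m
[38;2;18;15;4m[48;2;17;12;3m🬂[38;2;18;15;4m[48;2;17;12;3m🬂[38;2;18;15;4m[48;2;17;12;3m🬂[38;2;18;15;4m[48;2;17;12;3m🬂[38;2;18;15;4m[48;2;17;12;3m🬂[38;2;18;15;4m[48;2;17;12;3m🬂[38;2;18;15;4m[48;2;17;12;3m🬂[38;2;18;15;4m[48;2;17;12;3m🬂[38;2;18;15;4m[48;2;17;12;3m🬂[38;2;18;15;4m[48;2;17;12;3m🬂[38;2;18;15;4m[48;2;17;12;3m🬂[38;2;18;15;4m[48;2;17;12;3m🬂[0m
</frame>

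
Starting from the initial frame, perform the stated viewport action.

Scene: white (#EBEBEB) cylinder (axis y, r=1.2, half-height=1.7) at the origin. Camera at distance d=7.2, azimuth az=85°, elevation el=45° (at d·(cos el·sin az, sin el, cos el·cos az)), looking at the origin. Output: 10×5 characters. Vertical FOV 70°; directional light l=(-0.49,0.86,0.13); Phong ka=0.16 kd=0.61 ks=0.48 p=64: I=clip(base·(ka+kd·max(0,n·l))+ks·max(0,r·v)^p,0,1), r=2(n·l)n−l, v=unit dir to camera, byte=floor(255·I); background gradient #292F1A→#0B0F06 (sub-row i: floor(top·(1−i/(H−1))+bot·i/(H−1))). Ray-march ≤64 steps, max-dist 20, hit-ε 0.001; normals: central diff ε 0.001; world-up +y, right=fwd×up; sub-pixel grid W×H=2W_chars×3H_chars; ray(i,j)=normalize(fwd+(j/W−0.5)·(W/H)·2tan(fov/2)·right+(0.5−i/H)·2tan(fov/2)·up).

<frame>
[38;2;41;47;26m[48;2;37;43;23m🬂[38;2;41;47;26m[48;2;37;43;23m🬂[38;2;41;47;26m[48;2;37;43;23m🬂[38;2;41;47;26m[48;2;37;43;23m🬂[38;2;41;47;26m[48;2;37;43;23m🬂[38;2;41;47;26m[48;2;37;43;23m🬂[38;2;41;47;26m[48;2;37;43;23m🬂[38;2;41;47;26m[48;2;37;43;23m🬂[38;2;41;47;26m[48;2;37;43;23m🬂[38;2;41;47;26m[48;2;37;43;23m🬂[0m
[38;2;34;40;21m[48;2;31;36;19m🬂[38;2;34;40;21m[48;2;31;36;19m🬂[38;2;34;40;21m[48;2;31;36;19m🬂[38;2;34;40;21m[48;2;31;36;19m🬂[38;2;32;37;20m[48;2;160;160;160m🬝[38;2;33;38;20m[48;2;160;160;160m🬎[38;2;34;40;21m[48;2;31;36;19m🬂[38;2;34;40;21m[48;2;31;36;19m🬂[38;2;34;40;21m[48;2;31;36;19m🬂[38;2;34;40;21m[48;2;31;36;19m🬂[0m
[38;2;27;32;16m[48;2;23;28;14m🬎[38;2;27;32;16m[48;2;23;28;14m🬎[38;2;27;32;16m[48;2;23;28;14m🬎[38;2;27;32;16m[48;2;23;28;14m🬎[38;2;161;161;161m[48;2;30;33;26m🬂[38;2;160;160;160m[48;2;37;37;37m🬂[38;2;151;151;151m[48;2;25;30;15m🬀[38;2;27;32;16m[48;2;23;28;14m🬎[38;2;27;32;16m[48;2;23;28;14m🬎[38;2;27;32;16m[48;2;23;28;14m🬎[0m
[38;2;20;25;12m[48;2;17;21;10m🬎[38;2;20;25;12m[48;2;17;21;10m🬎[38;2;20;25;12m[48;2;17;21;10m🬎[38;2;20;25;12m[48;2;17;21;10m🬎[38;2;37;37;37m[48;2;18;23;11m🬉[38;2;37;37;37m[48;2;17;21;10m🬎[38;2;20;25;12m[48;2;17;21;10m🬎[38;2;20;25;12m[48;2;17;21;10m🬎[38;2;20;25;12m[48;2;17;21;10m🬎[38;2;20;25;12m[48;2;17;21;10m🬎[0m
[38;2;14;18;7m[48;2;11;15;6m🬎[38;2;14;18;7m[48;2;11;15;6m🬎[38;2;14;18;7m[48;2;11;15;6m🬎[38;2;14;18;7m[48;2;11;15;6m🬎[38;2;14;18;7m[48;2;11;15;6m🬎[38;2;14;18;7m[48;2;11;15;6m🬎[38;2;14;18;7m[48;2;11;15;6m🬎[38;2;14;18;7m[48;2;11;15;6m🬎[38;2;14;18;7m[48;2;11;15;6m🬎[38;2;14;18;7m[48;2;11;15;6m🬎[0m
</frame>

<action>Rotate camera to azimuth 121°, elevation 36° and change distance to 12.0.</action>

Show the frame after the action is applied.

<frame>
[38;2;41;47;26m[48;2;37;43;23m🬂[38;2;41;47;26m[48;2;37;43;23m🬂[38;2;41;47;26m[48;2;37;43;23m🬂[38;2;41;47;26m[48;2;37;43;23m🬂[38;2;41;47;26m[48;2;37;43;23m🬂[38;2;41;47;26m[48;2;37;43;23m🬂[38;2;41;47;26m[48;2;37;43;23m🬂[38;2;41;47;26m[48;2;37;43;23m🬂[38;2;41;47;26m[48;2;37;43;23m🬂[38;2;41;47;26m[48;2;37;43;23m🬂[0m
[38;2;34;40;21m[48;2;31;36;19m🬂[38;2;34;40;21m[48;2;31;36;19m🬂[38;2;34;40;21m[48;2;31;36;19m🬂[38;2;34;40;21m[48;2;31;36;19m🬂[38;2;34;40;21m[48;2;31;36;19m🬂[38;2;34;40;21m[48;2;31;36;19m🬂[38;2;34;40;21m[48;2;31;36;19m🬂[38;2;34;40;21m[48;2;31;36;19m🬂[38;2;34;40;21m[48;2;31;36;19m🬂[38;2;34;40;21m[48;2;31;36;19m🬂[0m
[38;2;27;32;16m[48;2;23;28;14m🬎[38;2;27;32;16m[48;2;23;28;14m🬎[38;2;27;32;16m[48;2;23;28;14m🬎[38;2;27;32;16m[48;2;23;28;14m🬎[38;2;160;160;160m[48;2;30;33;24m🬁[38;2;160;160;160m[48;2;37;37;37m🬂[38;2;27;32;16m[48;2;23;28;14m🬎[38;2;27;32;16m[48;2;23;28;14m🬎[38;2;27;32;16m[48;2;23;28;14m🬎[38;2;27;32;16m[48;2;23;28;14m🬎[0m
[38;2;20;25;12m[48;2;17;21;10m🬎[38;2;20;25;12m[48;2;17;21;10m🬎[38;2;20;25;12m[48;2;17;21;10m🬎[38;2;20;25;12m[48;2;17;21;10m🬎[38;2;20;25;12m[48;2;17;21;10m🬎[38;2;37;37;37m[48;2;18;23;11m🬀[38;2;20;25;12m[48;2;17;21;10m🬎[38;2;20;25;12m[48;2;17;21;10m🬎[38;2;20;25;12m[48;2;17;21;10m🬎[38;2;20;25;12m[48;2;17;21;10m🬎[0m
[38;2;14;18;7m[48;2;11;15;6m🬎[38;2;14;18;7m[48;2;11;15;6m🬎[38;2;14;18;7m[48;2;11;15;6m🬎[38;2;14;18;7m[48;2;11;15;6m🬎[38;2;14;18;7m[48;2;11;15;6m🬎[38;2;14;18;7m[48;2;11;15;6m🬎[38;2;14;18;7m[48;2;11;15;6m🬎[38;2;14;18;7m[48;2;11;15;6m🬎[38;2;14;18;7m[48;2;11;15;6m🬎[38;2;14;18;7m[48;2;11;15;6m🬎[0m
</frame>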